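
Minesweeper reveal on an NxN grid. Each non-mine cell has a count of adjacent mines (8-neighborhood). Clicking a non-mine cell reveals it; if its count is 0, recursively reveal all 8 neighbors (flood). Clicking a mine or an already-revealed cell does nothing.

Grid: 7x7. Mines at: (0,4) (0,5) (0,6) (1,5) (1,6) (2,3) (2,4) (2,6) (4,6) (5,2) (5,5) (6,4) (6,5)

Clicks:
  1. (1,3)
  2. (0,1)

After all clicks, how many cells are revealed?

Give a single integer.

Click 1 (1,3) count=3: revealed 1 new [(1,3)] -> total=1
Click 2 (0,1) count=0: revealed 20 new [(0,0) (0,1) (0,2) (0,3) (1,0) (1,1) (1,2) (2,0) (2,1) (2,2) (3,0) (3,1) (3,2) (4,0) (4,1) (4,2) (5,0) (5,1) (6,0) (6,1)] -> total=21

Answer: 21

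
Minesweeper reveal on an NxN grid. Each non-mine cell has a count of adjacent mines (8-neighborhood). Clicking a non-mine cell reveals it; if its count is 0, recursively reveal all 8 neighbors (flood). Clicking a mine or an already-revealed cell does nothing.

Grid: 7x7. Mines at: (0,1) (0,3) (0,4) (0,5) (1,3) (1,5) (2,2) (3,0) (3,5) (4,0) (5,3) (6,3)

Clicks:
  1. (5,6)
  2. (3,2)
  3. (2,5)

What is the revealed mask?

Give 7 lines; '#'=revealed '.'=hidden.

Click 1 (5,6) count=0: revealed 9 new [(4,4) (4,5) (4,6) (5,4) (5,5) (5,6) (6,4) (6,5) (6,6)] -> total=9
Click 2 (3,2) count=1: revealed 1 new [(3,2)] -> total=10
Click 3 (2,5) count=2: revealed 1 new [(2,5)] -> total=11

Answer: .......
.......
.....#.
..#....
....###
....###
....###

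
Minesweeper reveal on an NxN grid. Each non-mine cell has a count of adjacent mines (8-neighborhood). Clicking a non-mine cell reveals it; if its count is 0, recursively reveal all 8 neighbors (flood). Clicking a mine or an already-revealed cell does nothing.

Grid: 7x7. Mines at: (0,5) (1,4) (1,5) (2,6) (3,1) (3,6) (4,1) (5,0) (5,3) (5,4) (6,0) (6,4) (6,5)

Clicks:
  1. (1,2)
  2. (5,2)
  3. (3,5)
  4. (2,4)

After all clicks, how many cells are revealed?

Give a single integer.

Answer: 15

Derivation:
Click 1 (1,2) count=0: revealed 12 new [(0,0) (0,1) (0,2) (0,3) (1,0) (1,1) (1,2) (1,3) (2,0) (2,1) (2,2) (2,3)] -> total=12
Click 2 (5,2) count=2: revealed 1 new [(5,2)] -> total=13
Click 3 (3,5) count=2: revealed 1 new [(3,5)] -> total=14
Click 4 (2,4) count=2: revealed 1 new [(2,4)] -> total=15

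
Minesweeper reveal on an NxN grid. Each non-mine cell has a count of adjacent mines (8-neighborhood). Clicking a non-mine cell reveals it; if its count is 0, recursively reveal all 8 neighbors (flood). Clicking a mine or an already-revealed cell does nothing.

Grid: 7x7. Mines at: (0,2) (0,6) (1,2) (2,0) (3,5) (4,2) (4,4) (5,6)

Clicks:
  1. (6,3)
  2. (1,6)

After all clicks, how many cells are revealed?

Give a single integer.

Click 1 (6,3) count=0: revealed 16 new [(3,0) (3,1) (4,0) (4,1) (5,0) (5,1) (5,2) (5,3) (5,4) (5,5) (6,0) (6,1) (6,2) (6,3) (6,4) (6,5)] -> total=16
Click 2 (1,6) count=1: revealed 1 new [(1,6)] -> total=17

Answer: 17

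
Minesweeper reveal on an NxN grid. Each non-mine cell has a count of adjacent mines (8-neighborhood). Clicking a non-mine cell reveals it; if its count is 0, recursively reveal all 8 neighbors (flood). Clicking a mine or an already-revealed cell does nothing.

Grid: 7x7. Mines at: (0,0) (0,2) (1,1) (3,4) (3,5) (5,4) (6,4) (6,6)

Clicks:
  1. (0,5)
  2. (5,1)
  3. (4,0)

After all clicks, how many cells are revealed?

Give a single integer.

Answer: 31

Derivation:
Click 1 (0,5) count=0: revealed 12 new [(0,3) (0,4) (0,5) (0,6) (1,3) (1,4) (1,5) (1,6) (2,3) (2,4) (2,5) (2,6)] -> total=12
Click 2 (5,1) count=0: revealed 19 new [(2,0) (2,1) (2,2) (3,0) (3,1) (3,2) (3,3) (4,0) (4,1) (4,2) (4,3) (5,0) (5,1) (5,2) (5,3) (6,0) (6,1) (6,2) (6,3)] -> total=31
Click 3 (4,0) count=0: revealed 0 new [(none)] -> total=31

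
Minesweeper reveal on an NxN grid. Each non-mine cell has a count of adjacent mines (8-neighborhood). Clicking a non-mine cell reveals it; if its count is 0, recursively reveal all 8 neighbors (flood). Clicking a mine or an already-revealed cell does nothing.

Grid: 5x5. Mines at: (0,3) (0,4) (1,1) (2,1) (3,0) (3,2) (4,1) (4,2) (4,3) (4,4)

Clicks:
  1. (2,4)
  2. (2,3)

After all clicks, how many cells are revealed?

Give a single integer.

Answer: 6

Derivation:
Click 1 (2,4) count=0: revealed 6 new [(1,3) (1,4) (2,3) (2,4) (3,3) (3,4)] -> total=6
Click 2 (2,3) count=1: revealed 0 new [(none)] -> total=6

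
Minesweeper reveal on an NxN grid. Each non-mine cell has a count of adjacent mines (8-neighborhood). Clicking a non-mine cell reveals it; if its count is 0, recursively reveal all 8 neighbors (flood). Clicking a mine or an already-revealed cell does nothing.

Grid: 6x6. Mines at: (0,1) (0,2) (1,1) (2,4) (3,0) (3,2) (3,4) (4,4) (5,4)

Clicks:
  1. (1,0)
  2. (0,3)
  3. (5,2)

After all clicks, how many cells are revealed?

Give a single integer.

Answer: 10

Derivation:
Click 1 (1,0) count=2: revealed 1 new [(1,0)] -> total=1
Click 2 (0,3) count=1: revealed 1 new [(0,3)] -> total=2
Click 3 (5,2) count=0: revealed 8 new [(4,0) (4,1) (4,2) (4,3) (5,0) (5,1) (5,2) (5,3)] -> total=10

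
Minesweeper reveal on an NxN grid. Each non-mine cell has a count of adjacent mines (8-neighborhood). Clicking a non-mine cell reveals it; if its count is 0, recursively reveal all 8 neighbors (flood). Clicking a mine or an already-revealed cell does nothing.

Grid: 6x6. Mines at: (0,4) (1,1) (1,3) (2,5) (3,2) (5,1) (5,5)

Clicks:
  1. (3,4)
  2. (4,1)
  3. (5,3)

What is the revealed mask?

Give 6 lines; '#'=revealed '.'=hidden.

Click 1 (3,4) count=1: revealed 1 new [(3,4)] -> total=1
Click 2 (4,1) count=2: revealed 1 new [(4,1)] -> total=2
Click 3 (5,3) count=0: revealed 6 new [(4,2) (4,3) (4,4) (5,2) (5,3) (5,4)] -> total=8

Answer: ......
......
......
....#.
.####.
..###.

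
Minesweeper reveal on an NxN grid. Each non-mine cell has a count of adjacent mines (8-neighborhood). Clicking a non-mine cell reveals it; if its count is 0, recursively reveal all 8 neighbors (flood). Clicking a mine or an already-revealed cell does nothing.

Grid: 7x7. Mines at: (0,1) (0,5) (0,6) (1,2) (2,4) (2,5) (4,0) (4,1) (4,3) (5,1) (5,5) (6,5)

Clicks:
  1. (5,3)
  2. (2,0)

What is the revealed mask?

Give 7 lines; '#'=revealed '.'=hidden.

Click 1 (5,3) count=1: revealed 1 new [(5,3)] -> total=1
Click 2 (2,0) count=0: revealed 6 new [(1,0) (1,1) (2,0) (2,1) (3,0) (3,1)] -> total=7

Answer: .......
##.....
##.....
##.....
.......
...#...
.......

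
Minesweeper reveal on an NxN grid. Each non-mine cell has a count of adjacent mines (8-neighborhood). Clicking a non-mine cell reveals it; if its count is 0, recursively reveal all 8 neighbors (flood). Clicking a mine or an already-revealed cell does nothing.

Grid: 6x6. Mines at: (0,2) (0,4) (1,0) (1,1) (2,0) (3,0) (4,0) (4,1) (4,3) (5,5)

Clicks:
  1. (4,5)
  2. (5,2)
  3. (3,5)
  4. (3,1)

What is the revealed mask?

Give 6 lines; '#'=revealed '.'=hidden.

Click 1 (4,5) count=1: revealed 1 new [(4,5)] -> total=1
Click 2 (5,2) count=2: revealed 1 new [(5,2)] -> total=2
Click 3 (3,5) count=0: revealed 13 new [(1,2) (1,3) (1,4) (1,5) (2,2) (2,3) (2,4) (2,5) (3,2) (3,3) (3,4) (3,5) (4,4)] -> total=15
Click 4 (3,1) count=4: revealed 1 new [(3,1)] -> total=16

Answer: ......
..####
..####
.#####
....##
..#...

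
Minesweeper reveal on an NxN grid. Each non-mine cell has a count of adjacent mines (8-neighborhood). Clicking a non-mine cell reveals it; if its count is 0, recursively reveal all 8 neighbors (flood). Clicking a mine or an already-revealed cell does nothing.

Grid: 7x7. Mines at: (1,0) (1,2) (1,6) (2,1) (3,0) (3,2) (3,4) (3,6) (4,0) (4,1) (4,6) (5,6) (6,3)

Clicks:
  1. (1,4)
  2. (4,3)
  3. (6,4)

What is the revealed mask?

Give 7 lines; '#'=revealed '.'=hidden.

Answer: ...###.
...###.
...###.
.......
...#...
.......
....#..

Derivation:
Click 1 (1,4) count=0: revealed 9 new [(0,3) (0,4) (0,5) (1,3) (1,4) (1,5) (2,3) (2,4) (2,5)] -> total=9
Click 2 (4,3) count=2: revealed 1 new [(4,3)] -> total=10
Click 3 (6,4) count=1: revealed 1 new [(6,4)] -> total=11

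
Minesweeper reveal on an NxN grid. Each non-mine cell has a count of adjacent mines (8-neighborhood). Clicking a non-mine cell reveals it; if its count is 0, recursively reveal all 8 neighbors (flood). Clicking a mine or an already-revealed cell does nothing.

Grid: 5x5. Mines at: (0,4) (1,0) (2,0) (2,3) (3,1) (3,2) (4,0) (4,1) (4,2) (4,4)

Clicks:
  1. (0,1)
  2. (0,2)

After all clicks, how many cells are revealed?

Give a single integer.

Answer: 6

Derivation:
Click 1 (0,1) count=1: revealed 1 new [(0,1)] -> total=1
Click 2 (0,2) count=0: revealed 5 new [(0,2) (0,3) (1,1) (1,2) (1,3)] -> total=6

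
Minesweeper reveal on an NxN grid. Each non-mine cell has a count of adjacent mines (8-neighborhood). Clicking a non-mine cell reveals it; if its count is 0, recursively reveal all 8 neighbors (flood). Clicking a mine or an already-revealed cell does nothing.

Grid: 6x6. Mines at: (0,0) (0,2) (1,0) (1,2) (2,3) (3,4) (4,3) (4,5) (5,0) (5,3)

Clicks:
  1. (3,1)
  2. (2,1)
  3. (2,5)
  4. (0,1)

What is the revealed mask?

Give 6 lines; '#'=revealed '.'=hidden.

Click 1 (3,1) count=0: revealed 9 new [(2,0) (2,1) (2,2) (3,0) (3,1) (3,2) (4,0) (4,1) (4,2)] -> total=9
Click 2 (2,1) count=2: revealed 0 new [(none)] -> total=9
Click 3 (2,5) count=1: revealed 1 new [(2,5)] -> total=10
Click 4 (0,1) count=4: revealed 1 new [(0,1)] -> total=11

Answer: .#....
......
###..#
###...
###...
......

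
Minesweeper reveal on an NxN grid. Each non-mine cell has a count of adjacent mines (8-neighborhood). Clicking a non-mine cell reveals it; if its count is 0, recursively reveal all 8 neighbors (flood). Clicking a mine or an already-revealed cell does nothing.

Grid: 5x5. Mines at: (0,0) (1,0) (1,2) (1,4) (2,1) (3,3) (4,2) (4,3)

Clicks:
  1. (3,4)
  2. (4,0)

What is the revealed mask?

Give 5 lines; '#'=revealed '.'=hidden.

Answer: .....
.....
.....
##..#
##...

Derivation:
Click 1 (3,4) count=2: revealed 1 new [(3,4)] -> total=1
Click 2 (4,0) count=0: revealed 4 new [(3,0) (3,1) (4,0) (4,1)] -> total=5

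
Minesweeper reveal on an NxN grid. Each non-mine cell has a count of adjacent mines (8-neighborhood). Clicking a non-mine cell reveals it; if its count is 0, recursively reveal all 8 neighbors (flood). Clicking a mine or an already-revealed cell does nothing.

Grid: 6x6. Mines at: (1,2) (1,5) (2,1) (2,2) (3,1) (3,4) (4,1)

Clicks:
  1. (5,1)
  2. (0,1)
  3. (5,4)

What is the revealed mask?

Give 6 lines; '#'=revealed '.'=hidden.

Click 1 (5,1) count=1: revealed 1 new [(5,1)] -> total=1
Click 2 (0,1) count=1: revealed 1 new [(0,1)] -> total=2
Click 3 (5,4) count=0: revealed 8 new [(4,2) (4,3) (4,4) (4,5) (5,2) (5,3) (5,4) (5,5)] -> total=10

Answer: .#....
......
......
......
..####
.#####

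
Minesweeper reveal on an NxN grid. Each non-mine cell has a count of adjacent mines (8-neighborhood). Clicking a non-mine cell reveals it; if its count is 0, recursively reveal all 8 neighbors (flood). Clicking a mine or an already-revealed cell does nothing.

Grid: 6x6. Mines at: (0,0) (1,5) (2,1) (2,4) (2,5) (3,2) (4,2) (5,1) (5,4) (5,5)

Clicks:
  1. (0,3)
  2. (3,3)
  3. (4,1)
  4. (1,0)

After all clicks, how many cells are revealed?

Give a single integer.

Answer: 11

Derivation:
Click 1 (0,3) count=0: revealed 8 new [(0,1) (0,2) (0,3) (0,4) (1,1) (1,2) (1,3) (1,4)] -> total=8
Click 2 (3,3) count=3: revealed 1 new [(3,3)] -> total=9
Click 3 (4,1) count=3: revealed 1 new [(4,1)] -> total=10
Click 4 (1,0) count=2: revealed 1 new [(1,0)] -> total=11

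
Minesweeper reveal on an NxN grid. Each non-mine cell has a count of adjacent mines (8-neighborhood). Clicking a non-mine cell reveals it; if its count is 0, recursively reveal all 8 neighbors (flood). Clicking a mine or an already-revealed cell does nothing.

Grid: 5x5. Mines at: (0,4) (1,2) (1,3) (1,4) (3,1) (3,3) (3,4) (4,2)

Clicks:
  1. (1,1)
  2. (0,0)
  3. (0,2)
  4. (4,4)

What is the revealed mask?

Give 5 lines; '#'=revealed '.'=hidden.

Click 1 (1,1) count=1: revealed 1 new [(1,1)] -> total=1
Click 2 (0,0) count=0: revealed 5 new [(0,0) (0,1) (1,0) (2,0) (2,1)] -> total=6
Click 3 (0,2) count=2: revealed 1 new [(0,2)] -> total=7
Click 4 (4,4) count=2: revealed 1 new [(4,4)] -> total=8

Answer: ###..
##...
##...
.....
....#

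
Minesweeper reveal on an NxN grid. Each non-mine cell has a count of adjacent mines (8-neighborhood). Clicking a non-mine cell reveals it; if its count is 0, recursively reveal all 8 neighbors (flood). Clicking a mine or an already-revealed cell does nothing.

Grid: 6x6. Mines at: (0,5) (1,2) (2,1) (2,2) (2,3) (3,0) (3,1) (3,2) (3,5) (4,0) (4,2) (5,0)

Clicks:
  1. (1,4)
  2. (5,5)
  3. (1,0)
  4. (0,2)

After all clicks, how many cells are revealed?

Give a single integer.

Answer: 9

Derivation:
Click 1 (1,4) count=2: revealed 1 new [(1,4)] -> total=1
Click 2 (5,5) count=0: revealed 6 new [(4,3) (4,4) (4,5) (5,3) (5,4) (5,5)] -> total=7
Click 3 (1,0) count=1: revealed 1 new [(1,0)] -> total=8
Click 4 (0,2) count=1: revealed 1 new [(0,2)] -> total=9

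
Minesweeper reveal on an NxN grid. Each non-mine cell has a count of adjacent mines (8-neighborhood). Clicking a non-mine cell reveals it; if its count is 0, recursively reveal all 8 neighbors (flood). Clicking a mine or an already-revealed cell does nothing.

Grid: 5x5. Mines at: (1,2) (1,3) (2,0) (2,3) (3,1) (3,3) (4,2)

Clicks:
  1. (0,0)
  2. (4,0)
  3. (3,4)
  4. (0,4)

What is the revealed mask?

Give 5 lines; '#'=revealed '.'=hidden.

Answer: ##..#
##...
.....
....#
#....

Derivation:
Click 1 (0,0) count=0: revealed 4 new [(0,0) (0,1) (1,0) (1,1)] -> total=4
Click 2 (4,0) count=1: revealed 1 new [(4,0)] -> total=5
Click 3 (3,4) count=2: revealed 1 new [(3,4)] -> total=6
Click 4 (0,4) count=1: revealed 1 new [(0,4)] -> total=7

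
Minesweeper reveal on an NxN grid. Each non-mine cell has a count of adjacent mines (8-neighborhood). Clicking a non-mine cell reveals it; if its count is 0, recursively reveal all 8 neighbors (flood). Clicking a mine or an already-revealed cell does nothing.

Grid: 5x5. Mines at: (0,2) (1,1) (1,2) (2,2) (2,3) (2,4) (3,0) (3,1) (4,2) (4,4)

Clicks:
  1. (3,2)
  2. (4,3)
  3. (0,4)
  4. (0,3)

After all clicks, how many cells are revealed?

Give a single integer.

Click 1 (3,2) count=4: revealed 1 new [(3,2)] -> total=1
Click 2 (4,3) count=2: revealed 1 new [(4,3)] -> total=2
Click 3 (0,4) count=0: revealed 4 new [(0,3) (0,4) (1,3) (1,4)] -> total=6
Click 4 (0,3) count=2: revealed 0 new [(none)] -> total=6

Answer: 6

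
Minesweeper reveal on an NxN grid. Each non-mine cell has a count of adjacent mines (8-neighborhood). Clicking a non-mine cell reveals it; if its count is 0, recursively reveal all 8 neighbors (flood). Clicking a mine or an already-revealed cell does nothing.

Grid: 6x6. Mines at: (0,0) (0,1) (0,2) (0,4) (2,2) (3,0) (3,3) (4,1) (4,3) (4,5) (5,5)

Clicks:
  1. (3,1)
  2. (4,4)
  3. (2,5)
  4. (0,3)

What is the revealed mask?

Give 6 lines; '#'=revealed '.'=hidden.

Answer: ...#..
....##
....##
.#..##
....#.
......

Derivation:
Click 1 (3,1) count=3: revealed 1 new [(3,1)] -> total=1
Click 2 (4,4) count=4: revealed 1 new [(4,4)] -> total=2
Click 3 (2,5) count=0: revealed 6 new [(1,4) (1,5) (2,4) (2,5) (3,4) (3,5)] -> total=8
Click 4 (0,3) count=2: revealed 1 new [(0,3)] -> total=9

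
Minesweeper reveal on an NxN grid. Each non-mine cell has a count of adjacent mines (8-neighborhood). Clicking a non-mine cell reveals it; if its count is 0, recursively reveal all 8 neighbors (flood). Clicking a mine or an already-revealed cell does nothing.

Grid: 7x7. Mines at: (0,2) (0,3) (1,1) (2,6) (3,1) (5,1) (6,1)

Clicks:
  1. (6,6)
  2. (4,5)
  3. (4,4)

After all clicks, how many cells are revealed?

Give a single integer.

Click 1 (6,6) count=0: revealed 28 new [(1,2) (1,3) (1,4) (1,5) (2,2) (2,3) (2,4) (2,5) (3,2) (3,3) (3,4) (3,5) (3,6) (4,2) (4,3) (4,4) (4,5) (4,6) (5,2) (5,3) (5,4) (5,5) (5,6) (6,2) (6,3) (6,4) (6,5) (6,6)] -> total=28
Click 2 (4,5) count=0: revealed 0 new [(none)] -> total=28
Click 3 (4,4) count=0: revealed 0 new [(none)] -> total=28

Answer: 28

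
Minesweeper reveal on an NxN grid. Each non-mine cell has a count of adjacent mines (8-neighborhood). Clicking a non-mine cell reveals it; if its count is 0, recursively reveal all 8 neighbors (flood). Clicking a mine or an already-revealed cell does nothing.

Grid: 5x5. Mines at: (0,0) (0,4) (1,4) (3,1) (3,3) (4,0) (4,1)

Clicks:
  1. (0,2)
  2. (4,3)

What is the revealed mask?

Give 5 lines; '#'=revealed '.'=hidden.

Answer: .###.
.###.
.###.
.....
...#.

Derivation:
Click 1 (0,2) count=0: revealed 9 new [(0,1) (0,2) (0,3) (1,1) (1,2) (1,3) (2,1) (2,2) (2,3)] -> total=9
Click 2 (4,3) count=1: revealed 1 new [(4,3)] -> total=10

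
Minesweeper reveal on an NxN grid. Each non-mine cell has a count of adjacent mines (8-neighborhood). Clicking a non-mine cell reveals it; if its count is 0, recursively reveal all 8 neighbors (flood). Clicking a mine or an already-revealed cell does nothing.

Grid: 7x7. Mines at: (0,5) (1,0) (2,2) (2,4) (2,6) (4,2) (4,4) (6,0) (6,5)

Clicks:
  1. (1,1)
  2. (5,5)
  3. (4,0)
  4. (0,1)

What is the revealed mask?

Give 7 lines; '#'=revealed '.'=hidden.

Answer: .#.....
.#.....
##.....
##.....
##.....
##...#.
.......

Derivation:
Click 1 (1,1) count=2: revealed 1 new [(1,1)] -> total=1
Click 2 (5,5) count=2: revealed 1 new [(5,5)] -> total=2
Click 3 (4,0) count=0: revealed 8 new [(2,0) (2,1) (3,0) (3,1) (4,0) (4,1) (5,0) (5,1)] -> total=10
Click 4 (0,1) count=1: revealed 1 new [(0,1)] -> total=11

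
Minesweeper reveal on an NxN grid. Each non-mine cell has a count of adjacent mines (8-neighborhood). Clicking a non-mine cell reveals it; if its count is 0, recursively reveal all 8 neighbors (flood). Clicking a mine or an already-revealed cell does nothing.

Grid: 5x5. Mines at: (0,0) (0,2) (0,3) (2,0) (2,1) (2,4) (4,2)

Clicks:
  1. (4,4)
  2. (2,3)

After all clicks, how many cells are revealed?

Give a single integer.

Answer: 5

Derivation:
Click 1 (4,4) count=0: revealed 4 new [(3,3) (3,4) (4,3) (4,4)] -> total=4
Click 2 (2,3) count=1: revealed 1 new [(2,3)] -> total=5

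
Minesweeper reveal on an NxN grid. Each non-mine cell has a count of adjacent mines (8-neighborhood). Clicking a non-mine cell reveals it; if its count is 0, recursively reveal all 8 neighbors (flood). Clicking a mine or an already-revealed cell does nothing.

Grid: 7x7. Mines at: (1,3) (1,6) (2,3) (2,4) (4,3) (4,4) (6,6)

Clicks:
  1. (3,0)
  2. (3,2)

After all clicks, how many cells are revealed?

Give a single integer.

Answer: 27

Derivation:
Click 1 (3,0) count=0: revealed 27 new [(0,0) (0,1) (0,2) (1,0) (1,1) (1,2) (2,0) (2,1) (2,2) (3,0) (3,1) (3,2) (4,0) (4,1) (4,2) (5,0) (5,1) (5,2) (5,3) (5,4) (5,5) (6,0) (6,1) (6,2) (6,3) (6,4) (6,5)] -> total=27
Click 2 (3,2) count=2: revealed 0 new [(none)] -> total=27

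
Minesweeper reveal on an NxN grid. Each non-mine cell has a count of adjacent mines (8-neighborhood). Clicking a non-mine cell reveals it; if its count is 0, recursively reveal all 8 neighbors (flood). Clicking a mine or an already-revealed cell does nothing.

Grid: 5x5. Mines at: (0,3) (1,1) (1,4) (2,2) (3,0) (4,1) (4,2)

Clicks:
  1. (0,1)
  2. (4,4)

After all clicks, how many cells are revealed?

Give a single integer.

Click 1 (0,1) count=1: revealed 1 new [(0,1)] -> total=1
Click 2 (4,4) count=0: revealed 6 new [(2,3) (2,4) (3,3) (3,4) (4,3) (4,4)] -> total=7

Answer: 7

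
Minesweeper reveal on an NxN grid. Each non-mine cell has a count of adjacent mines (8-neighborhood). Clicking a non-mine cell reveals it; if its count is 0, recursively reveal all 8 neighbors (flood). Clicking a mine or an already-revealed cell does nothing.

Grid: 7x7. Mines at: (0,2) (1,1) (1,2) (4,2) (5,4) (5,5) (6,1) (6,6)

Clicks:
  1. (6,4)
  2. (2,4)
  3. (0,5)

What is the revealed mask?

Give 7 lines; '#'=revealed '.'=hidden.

Click 1 (6,4) count=2: revealed 1 new [(6,4)] -> total=1
Click 2 (2,4) count=0: revealed 20 new [(0,3) (0,4) (0,5) (0,6) (1,3) (1,4) (1,5) (1,6) (2,3) (2,4) (2,5) (2,6) (3,3) (3,4) (3,5) (3,6) (4,3) (4,4) (4,5) (4,6)] -> total=21
Click 3 (0,5) count=0: revealed 0 new [(none)] -> total=21

Answer: ...####
...####
...####
...####
...####
.......
....#..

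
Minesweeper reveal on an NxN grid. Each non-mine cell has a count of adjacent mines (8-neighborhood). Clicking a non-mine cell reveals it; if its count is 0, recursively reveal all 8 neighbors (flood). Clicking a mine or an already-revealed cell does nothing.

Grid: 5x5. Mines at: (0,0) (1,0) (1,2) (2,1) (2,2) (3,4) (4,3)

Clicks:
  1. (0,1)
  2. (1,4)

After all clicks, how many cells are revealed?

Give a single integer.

Click 1 (0,1) count=3: revealed 1 new [(0,1)] -> total=1
Click 2 (1,4) count=0: revealed 6 new [(0,3) (0,4) (1,3) (1,4) (2,3) (2,4)] -> total=7

Answer: 7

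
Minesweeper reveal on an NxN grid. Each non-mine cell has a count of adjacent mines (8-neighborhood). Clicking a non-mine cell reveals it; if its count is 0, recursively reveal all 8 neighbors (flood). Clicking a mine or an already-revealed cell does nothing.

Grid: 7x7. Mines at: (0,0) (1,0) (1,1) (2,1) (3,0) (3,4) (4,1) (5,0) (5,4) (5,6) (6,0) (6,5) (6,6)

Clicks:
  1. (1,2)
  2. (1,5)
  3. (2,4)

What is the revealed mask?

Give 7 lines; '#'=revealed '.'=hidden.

Answer: ..#####
..#####
..#####
.....##
.....##
.......
.......

Derivation:
Click 1 (1,2) count=2: revealed 1 new [(1,2)] -> total=1
Click 2 (1,5) count=0: revealed 18 new [(0,2) (0,3) (0,4) (0,5) (0,6) (1,3) (1,4) (1,5) (1,6) (2,2) (2,3) (2,4) (2,5) (2,6) (3,5) (3,6) (4,5) (4,6)] -> total=19
Click 3 (2,4) count=1: revealed 0 new [(none)] -> total=19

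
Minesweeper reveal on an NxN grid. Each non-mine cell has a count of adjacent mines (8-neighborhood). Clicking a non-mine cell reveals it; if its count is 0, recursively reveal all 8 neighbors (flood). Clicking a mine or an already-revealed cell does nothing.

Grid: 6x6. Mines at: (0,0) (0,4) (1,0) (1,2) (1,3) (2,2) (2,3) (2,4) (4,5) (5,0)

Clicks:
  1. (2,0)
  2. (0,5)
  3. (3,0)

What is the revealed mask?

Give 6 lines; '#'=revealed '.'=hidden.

Answer: .....#
......
##....
##....
##....
......

Derivation:
Click 1 (2,0) count=1: revealed 1 new [(2,0)] -> total=1
Click 2 (0,5) count=1: revealed 1 new [(0,5)] -> total=2
Click 3 (3,0) count=0: revealed 5 new [(2,1) (3,0) (3,1) (4,0) (4,1)] -> total=7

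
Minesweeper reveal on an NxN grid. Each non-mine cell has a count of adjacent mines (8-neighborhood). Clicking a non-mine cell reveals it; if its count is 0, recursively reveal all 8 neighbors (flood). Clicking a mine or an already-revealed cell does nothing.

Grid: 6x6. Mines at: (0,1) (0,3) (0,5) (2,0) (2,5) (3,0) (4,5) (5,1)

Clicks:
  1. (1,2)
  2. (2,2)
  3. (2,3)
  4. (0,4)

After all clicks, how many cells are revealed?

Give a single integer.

Click 1 (1,2) count=2: revealed 1 new [(1,2)] -> total=1
Click 2 (2,2) count=0: revealed 18 new [(1,1) (1,3) (1,4) (2,1) (2,2) (2,3) (2,4) (3,1) (3,2) (3,3) (3,4) (4,1) (4,2) (4,3) (4,4) (5,2) (5,3) (5,4)] -> total=19
Click 3 (2,3) count=0: revealed 0 new [(none)] -> total=19
Click 4 (0,4) count=2: revealed 1 new [(0,4)] -> total=20

Answer: 20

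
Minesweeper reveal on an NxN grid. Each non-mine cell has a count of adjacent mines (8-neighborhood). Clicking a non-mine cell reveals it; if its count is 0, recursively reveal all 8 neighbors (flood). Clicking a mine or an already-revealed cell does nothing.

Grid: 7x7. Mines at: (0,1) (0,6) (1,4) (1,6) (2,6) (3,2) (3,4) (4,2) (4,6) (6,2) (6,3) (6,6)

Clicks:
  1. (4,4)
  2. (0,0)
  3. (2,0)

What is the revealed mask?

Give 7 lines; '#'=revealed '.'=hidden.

Click 1 (4,4) count=1: revealed 1 new [(4,4)] -> total=1
Click 2 (0,0) count=1: revealed 1 new [(0,0)] -> total=2
Click 3 (2,0) count=0: revealed 12 new [(1,0) (1,1) (2,0) (2,1) (3,0) (3,1) (4,0) (4,1) (5,0) (5,1) (6,0) (6,1)] -> total=14

Answer: #......
##.....
##.....
##.....
##..#..
##.....
##.....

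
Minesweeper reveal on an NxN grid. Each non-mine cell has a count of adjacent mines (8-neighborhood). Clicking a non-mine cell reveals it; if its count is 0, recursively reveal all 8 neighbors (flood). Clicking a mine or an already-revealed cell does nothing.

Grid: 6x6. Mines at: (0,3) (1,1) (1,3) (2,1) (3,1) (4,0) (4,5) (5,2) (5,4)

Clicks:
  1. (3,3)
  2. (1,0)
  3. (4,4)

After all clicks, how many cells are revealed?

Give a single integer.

Answer: 10

Derivation:
Click 1 (3,3) count=0: revealed 9 new [(2,2) (2,3) (2,4) (3,2) (3,3) (3,4) (4,2) (4,3) (4,4)] -> total=9
Click 2 (1,0) count=2: revealed 1 new [(1,0)] -> total=10
Click 3 (4,4) count=2: revealed 0 new [(none)] -> total=10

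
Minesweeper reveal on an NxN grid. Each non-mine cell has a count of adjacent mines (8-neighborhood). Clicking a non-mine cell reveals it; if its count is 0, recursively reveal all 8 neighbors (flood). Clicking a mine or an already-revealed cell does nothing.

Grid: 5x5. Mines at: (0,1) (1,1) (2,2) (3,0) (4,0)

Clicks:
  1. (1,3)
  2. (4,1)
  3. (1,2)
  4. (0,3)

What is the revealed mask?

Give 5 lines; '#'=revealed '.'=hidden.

Click 1 (1,3) count=1: revealed 1 new [(1,3)] -> total=1
Click 2 (4,1) count=2: revealed 1 new [(4,1)] -> total=2
Click 3 (1,2) count=3: revealed 1 new [(1,2)] -> total=3
Click 4 (0,3) count=0: revealed 13 new [(0,2) (0,3) (0,4) (1,4) (2,3) (2,4) (3,1) (3,2) (3,3) (3,4) (4,2) (4,3) (4,4)] -> total=16

Answer: ..###
..###
...##
.####
.####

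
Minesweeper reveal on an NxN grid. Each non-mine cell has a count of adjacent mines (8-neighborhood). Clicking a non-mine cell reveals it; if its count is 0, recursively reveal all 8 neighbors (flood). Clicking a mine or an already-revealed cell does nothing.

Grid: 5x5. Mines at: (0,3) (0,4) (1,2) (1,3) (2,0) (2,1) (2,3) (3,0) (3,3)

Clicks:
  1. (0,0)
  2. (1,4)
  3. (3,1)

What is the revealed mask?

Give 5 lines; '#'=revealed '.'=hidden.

Answer: ##...
##..#
.....
.#...
.....

Derivation:
Click 1 (0,0) count=0: revealed 4 new [(0,0) (0,1) (1,0) (1,1)] -> total=4
Click 2 (1,4) count=4: revealed 1 new [(1,4)] -> total=5
Click 3 (3,1) count=3: revealed 1 new [(3,1)] -> total=6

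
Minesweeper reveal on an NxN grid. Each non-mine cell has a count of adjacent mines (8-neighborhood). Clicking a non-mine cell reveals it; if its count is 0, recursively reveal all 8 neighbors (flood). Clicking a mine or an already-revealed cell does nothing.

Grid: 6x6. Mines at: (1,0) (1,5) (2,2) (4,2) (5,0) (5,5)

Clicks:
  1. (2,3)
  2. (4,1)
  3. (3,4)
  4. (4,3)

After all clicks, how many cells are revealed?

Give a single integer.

Answer: 10

Derivation:
Click 1 (2,3) count=1: revealed 1 new [(2,3)] -> total=1
Click 2 (4,1) count=2: revealed 1 new [(4,1)] -> total=2
Click 3 (3,4) count=0: revealed 8 new [(2,4) (2,5) (3,3) (3,4) (3,5) (4,3) (4,4) (4,5)] -> total=10
Click 4 (4,3) count=1: revealed 0 new [(none)] -> total=10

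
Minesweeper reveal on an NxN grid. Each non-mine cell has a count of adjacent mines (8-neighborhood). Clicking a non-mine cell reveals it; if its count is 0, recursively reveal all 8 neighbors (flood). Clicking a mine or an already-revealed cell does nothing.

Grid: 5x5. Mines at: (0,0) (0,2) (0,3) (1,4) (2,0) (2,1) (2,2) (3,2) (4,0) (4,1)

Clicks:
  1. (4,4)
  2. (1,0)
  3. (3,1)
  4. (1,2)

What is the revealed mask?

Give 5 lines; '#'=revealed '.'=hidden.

Click 1 (4,4) count=0: revealed 6 new [(2,3) (2,4) (3,3) (3,4) (4,3) (4,4)] -> total=6
Click 2 (1,0) count=3: revealed 1 new [(1,0)] -> total=7
Click 3 (3,1) count=6: revealed 1 new [(3,1)] -> total=8
Click 4 (1,2) count=4: revealed 1 new [(1,2)] -> total=9

Answer: .....
#.#..
...##
.#.##
...##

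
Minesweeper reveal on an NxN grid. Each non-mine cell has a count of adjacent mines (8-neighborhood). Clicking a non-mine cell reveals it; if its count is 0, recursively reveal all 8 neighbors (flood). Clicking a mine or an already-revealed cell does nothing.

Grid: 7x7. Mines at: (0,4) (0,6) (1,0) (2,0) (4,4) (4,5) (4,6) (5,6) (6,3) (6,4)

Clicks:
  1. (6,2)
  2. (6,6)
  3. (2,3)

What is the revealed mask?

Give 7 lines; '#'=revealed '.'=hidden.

Click 1 (6,2) count=1: revealed 1 new [(6,2)] -> total=1
Click 2 (6,6) count=1: revealed 1 new [(6,6)] -> total=2
Click 3 (2,3) count=0: revealed 32 new [(0,1) (0,2) (0,3) (1,1) (1,2) (1,3) (1,4) (1,5) (1,6) (2,1) (2,2) (2,3) (2,4) (2,5) (2,6) (3,0) (3,1) (3,2) (3,3) (3,4) (3,5) (3,6) (4,0) (4,1) (4,2) (4,3) (5,0) (5,1) (5,2) (5,3) (6,0) (6,1)] -> total=34

Answer: .###...
.######
.######
#######
####...
####...
###...#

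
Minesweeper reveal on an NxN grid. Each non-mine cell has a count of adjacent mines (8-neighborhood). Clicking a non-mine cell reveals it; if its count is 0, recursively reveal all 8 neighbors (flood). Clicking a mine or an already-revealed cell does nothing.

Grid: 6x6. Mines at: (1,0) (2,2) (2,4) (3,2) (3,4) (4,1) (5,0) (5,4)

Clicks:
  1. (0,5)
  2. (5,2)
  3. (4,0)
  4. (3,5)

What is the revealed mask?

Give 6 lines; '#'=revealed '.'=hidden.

Click 1 (0,5) count=0: revealed 10 new [(0,1) (0,2) (0,3) (0,4) (0,5) (1,1) (1,2) (1,3) (1,4) (1,5)] -> total=10
Click 2 (5,2) count=1: revealed 1 new [(5,2)] -> total=11
Click 3 (4,0) count=2: revealed 1 new [(4,0)] -> total=12
Click 4 (3,5) count=2: revealed 1 new [(3,5)] -> total=13

Answer: .#####
.#####
......
.....#
#.....
..#...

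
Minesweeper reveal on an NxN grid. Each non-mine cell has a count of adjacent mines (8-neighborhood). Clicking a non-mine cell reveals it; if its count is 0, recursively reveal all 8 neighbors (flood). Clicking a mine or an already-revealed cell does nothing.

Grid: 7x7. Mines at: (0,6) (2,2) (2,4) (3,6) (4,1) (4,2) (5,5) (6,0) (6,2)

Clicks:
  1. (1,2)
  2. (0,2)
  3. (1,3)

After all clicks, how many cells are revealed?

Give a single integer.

Click 1 (1,2) count=1: revealed 1 new [(1,2)] -> total=1
Click 2 (0,2) count=0: revealed 15 new [(0,0) (0,1) (0,2) (0,3) (0,4) (0,5) (1,0) (1,1) (1,3) (1,4) (1,5) (2,0) (2,1) (3,0) (3,1)] -> total=16
Click 3 (1,3) count=2: revealed 0 new [(none)] -> total=16

Answer: 16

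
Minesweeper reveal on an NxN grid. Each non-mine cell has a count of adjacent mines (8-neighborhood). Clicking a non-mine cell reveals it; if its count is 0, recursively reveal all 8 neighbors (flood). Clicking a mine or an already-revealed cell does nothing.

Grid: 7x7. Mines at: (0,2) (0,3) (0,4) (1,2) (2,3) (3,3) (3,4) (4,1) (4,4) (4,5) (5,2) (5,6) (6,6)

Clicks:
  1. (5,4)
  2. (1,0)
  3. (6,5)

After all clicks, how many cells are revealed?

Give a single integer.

Answer: 10

Derivation:
Click 1 (5,4) count=2: revealed 1 new [(5,4)] -> total=1
Click 2 (1,0) count=0: revealed 8 new [(0,0) (0,1) (1,0) (1,1) (2,0) (2,1) (3,0) (3,1)] -> total=9
Click 3 (6,5) count=2: revealed 1 new [(6,5)] -> total=10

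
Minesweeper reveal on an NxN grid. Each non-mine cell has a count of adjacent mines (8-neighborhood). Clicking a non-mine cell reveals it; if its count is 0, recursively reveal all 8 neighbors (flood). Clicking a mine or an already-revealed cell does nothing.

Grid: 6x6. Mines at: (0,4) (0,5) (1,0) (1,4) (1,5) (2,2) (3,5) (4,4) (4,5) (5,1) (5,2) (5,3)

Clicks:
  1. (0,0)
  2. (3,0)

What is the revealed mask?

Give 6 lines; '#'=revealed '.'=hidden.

Click 1 (0,0) count=1: revealed 1 new [(0,0)] -> total=1
Click 2 (3,0) count=0: revealed 6 new [(2,0) (2,1) (3,0) (3,1) (4,0) (4,1)] -> total=7

Answer: #.....
......
##....
##....
##....
......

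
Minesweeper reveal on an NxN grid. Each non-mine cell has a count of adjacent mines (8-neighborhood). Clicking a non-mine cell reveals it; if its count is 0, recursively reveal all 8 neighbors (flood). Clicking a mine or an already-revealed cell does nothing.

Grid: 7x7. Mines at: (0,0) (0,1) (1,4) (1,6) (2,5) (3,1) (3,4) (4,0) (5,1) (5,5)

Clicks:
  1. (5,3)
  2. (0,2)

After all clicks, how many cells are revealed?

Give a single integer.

Answer: 10

Derivation:
Click 1 (5,3) count=0: revealed 9 new [(4,2) (4,3) (4,4) (5,2) (5,3) (5,4) (6,2) (6,3) (6,4)] -> total=9
Click 2 (0,2) count=1: revealed 1 new [(0,2)] -> total=10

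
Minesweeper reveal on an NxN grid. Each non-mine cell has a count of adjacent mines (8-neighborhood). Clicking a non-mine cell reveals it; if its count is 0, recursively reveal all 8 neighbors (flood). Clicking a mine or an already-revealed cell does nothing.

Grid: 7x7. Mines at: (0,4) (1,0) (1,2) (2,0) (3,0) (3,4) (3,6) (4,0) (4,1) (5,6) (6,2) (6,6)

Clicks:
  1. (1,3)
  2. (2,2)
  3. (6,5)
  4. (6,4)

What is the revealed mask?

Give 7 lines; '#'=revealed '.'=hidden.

Click 1 (1,3) count=2: revealed 1 new [(1,3)] -> total=1
Click 2 (2,2) count=1: revealed 1 new [(2,2)] -> total=2
Click 3 (6,5) count=2: revealed 1 new [(6,5)] -> total=3
Click 4 (6,4) count=0: revealed 8 new [(4,3) (4,4) (4,5) (5,3) (5,4) (5,5) (6,3) (6,4)] -> total=11

Answer: .......
...#...
..#....
.......
...###.
...###.
...###.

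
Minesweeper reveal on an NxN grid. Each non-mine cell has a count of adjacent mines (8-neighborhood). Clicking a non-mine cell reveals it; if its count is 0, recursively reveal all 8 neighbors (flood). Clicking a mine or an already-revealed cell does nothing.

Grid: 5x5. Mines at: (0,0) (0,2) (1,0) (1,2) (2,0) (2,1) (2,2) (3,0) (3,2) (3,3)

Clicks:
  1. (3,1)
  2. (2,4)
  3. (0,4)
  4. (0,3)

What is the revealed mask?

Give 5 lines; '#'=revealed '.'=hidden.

Answer: ...##
...##
...##
.#...
.....

Derivation:
Click 1 (3,1) count=5: revealed 1 new [(3,1)] -> total=1
Click 2 (2,4) count=1: revealed 1 new [(2,4)] -> total=2
Click 3 (0,4) count=0: revealed 5 new [(0,3) (0,4) (1,3) (1,4) (2,3)] -> total=7
Click 4 (0,3) count=2: revealed 0 new [(none)] -> total=7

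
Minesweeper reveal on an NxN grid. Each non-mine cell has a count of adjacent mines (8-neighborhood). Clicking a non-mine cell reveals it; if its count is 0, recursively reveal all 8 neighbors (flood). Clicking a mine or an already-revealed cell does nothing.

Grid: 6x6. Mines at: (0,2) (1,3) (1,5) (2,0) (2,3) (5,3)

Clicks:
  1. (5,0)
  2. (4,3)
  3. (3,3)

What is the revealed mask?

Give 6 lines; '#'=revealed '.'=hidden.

Answer: ......
......
......
####..
####..
###...

Derivation:
Click 1 (5,0) count=0: revealed 9 new [(3,0) (3,1) (3,2) (4,0) (4,1) (4,2) (5,0) (5,1) (5,2)] -> total=9
Click 2 (4,3) count=1: revealed 1 new [(4,3)] -> total=10
Click 3 (3,3) count=1: revealed 1 new [(3,3)] -> total=11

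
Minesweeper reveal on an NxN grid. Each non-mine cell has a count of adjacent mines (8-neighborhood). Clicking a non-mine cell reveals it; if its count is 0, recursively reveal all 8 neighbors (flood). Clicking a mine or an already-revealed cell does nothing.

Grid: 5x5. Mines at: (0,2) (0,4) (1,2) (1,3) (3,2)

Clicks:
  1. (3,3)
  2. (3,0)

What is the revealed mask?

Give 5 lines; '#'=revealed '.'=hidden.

Click 1 (3,3) count=1: revealed 1 new [(3,3)] -> total=1
Click 2 (3,0) count=0: revealed 10 new [(0,0) (0,1) (1,0) (1,1) (2,0) (2,1) (3,0) (3,1) (4,0) (4,1)] -> total=11

Answer: ##...
##...
##...
##.#.
##...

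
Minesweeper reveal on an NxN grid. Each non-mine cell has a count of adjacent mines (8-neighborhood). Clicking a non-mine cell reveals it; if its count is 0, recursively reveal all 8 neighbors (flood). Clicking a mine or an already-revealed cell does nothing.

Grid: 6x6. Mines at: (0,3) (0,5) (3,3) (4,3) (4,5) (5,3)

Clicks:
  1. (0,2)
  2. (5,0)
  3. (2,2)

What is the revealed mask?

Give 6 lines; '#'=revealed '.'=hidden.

Answer: ###...
###...
###...
###...
###...
###...

Derivation:
Click 1 (0,2) count=1: revealed 1 new [(0,2)] -> total=1
Click 2 (5,0) count=0: revealed 17 new [(0,0) (0,1) (1,0) (1,1) (1,2) (2,0) (2,1) (2,2) (3,0) (3,1) (3,2) (4,0) (4,1) (4,2) (5,0) (5,1) (5,2)] -> total=18
Click 3 (2,2) count=1: revealed 0 new [(none)] -> total=18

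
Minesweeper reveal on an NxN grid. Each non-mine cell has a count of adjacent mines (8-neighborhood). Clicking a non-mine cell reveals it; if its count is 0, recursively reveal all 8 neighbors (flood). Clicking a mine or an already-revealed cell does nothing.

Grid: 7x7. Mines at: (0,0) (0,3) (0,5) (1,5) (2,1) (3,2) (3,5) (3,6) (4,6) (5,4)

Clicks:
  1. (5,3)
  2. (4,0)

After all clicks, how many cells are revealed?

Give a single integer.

Click 1 (5,3) count=1: revealed 1 new [(5,3)] -> total=1
Click 2 (4,0) count=0: revealed 13 new [(3,0) (3,1) (4,0) (4,1) (4,2) (4,3) (5,0) (5,1) (5,2) (6,0) (6,1) (6,2) (6,3)] -> total=14

Answer: 14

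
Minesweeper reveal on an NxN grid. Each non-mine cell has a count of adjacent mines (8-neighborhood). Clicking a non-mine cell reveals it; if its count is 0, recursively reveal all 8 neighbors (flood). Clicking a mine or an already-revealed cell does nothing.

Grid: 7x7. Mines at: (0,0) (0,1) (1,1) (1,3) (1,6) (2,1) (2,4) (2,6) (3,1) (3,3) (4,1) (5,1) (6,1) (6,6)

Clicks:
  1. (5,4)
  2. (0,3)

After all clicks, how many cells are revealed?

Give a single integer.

Click 1 (5,4) count=0: revealed 17 new [(3,4) (3,5) (3,6) (4,2) (4,3) (4,4) (4,5) (4,6) (5,2) (5,3) (5,4) (5,5) (5,6) (6,2) (6,3) (6,4) (6,5)] -> total=17
Click 2 (0,3) count=1: revealed 1 new [(0,3)] -> total=18

Answer: 18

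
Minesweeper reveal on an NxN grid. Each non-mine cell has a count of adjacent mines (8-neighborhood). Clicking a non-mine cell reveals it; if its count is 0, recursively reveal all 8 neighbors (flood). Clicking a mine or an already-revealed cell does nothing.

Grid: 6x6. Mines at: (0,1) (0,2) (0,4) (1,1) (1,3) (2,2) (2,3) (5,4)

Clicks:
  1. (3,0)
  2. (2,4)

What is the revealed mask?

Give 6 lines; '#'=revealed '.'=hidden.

Click 1 (3,0) count=0: revealed 14 new [(2,0) (2,1) (3,0) (3,1) (3,2) (3,3) (4,0) (4,1) (4,2) (4,3) (5,0) (5,1) (5,2) (5,3)] -> total=14
Click 2 (2,4) count=2: revealed 1 new [(2,4)] -> total=15

Answer: ......
......
##..#.
####..
####..
####..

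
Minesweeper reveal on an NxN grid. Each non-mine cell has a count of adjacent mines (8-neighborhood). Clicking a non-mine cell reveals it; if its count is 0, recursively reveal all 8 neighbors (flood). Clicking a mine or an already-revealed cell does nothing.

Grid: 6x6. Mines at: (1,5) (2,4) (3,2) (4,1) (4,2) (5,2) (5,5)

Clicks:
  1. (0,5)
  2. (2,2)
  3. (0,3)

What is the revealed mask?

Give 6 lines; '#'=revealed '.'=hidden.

Answer: ######
#####.
####..
##....
......
......

Derivation:
Click 1 (0,5) count=1: revealed 1 new [(0,5)] -> total=1
Click 2 (2,2) count=1: revealed 1 new [(2,2)] -> total=2
Click 3 (0,3) count=0: revealed 15 new [(0,0) (0,1) (0,2) (0,3) (0,4) (1,0) (1,1) (1,2) (1,3) (1,4) (2,0) (2,1) (2,3) (3,0) (3,1)] -> total=17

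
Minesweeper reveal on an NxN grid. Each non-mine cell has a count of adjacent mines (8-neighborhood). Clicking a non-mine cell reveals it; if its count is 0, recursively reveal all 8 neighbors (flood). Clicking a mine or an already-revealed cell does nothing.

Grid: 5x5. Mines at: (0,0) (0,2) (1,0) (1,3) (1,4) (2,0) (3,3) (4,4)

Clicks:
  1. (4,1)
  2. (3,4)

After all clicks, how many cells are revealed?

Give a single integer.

Click 1 (4,1) count=0: revealed 6 new [(3,0) (3,1) (3,2) (4,0) (4,1) (4,2)] -> total=6
Click 2 (3,4) count=2: revealed 1 new [(3,4)] -> total=7

Answer: 7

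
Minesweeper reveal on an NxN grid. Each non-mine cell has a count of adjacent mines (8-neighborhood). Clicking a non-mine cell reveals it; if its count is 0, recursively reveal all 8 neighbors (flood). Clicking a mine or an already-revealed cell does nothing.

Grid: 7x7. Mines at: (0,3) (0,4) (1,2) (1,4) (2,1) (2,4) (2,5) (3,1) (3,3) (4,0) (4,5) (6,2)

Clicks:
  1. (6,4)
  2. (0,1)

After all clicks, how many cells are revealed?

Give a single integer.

Click 1 (6,4) count=0: revealed 8 new [(5,3) (5,4) (5,5) (5,6) (6,3) (6,4) (6,5) (6,6)] -> total=8
Click 2 (0,1) count=1: revealed 1 new [(0,1)] -> total=9

Answer: 9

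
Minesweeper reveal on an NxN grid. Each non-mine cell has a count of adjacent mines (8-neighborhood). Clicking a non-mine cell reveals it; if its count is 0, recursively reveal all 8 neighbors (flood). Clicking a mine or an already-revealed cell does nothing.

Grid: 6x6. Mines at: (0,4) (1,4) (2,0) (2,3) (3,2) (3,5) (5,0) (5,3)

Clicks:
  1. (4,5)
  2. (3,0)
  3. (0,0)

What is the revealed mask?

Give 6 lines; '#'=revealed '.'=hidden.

Answer: ####..
####..
......
#.....
.....#
......

Derivation:
Click 1 (4,5) count=1: revealed 1 new [(4,5)] -> total=1
Click 2 (3,0) count=1: revealed 1 new [(3,0)] -> total=2
Click 3 (0,0) count=0: revealed 8 new [(0,0) (0,1) (0,2) (0,3) (1,0) (1,1) (1,2) (1,3)] -> total=10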